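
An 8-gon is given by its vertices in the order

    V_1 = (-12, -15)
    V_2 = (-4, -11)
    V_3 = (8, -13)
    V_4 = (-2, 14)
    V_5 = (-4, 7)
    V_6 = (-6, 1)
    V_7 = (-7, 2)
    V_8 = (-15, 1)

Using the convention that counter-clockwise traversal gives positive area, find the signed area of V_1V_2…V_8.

316.5

Cross-terms: 72, 140, 86, 42, 38, -5, 23, 237  ⇒  Σ = 633
Signed area = Σ/2 = 316.5 (positive ⇒ counter-clockwise traversal).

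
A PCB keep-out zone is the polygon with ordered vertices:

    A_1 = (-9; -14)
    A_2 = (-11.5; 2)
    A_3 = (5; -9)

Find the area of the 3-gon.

Apply Gauss's area formula: 2A = Σ (x_i·y_{i+1} − x_{i+1}·y_i), indices taken mod 3.
Σ = (-179) + (93.5) + (-151) = -236.5
Area = |Σ|/2 = 118.25.

118.25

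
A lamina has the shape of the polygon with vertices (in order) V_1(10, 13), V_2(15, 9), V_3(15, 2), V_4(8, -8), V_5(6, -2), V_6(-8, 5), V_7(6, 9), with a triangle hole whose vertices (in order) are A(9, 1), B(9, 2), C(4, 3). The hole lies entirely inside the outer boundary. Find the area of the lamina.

204.5

Outer boundary:
Apply the shoelace (surveyor's) formula: 2A = Σ (x_i·y_{i+1} − x_{i+1}·y_i), indices taken mod 7.
Σ = (-105) + (-105) + (-136) + (32) + (14) + (-102) + (-12) = -414
Area = |Σ|/2 = 207.
Hole:
Σ = (9) + (19) + (-23) = 5
Area = |Σ|/2 = 2.5.
Net area = 207 − 2.5 = 204.5.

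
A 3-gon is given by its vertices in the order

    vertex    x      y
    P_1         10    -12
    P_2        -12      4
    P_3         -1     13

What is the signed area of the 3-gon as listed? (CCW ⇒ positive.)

-187

Apply the surveyor's formula: 2A = Σ (x_i·y_{i+1} − x_{i+1}·y_i), indices taken mod 3.
Σ = (-104) + (-152) + (-118) = -374
Signed area = Σ/2 = -187 (negative ⇒ clockwise traversal).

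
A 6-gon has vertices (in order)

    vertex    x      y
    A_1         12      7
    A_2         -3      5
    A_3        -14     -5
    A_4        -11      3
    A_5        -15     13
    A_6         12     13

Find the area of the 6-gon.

226

Apply the surveyor's formula: 2A = Σ (x_i·y_{i+1} − x_{i+1}·y_i), indices taken mod 6.
Cross-terms: 81, 85, -97, -98, -351, -72  ⇒  Σ = -452
Area = |Σ|/2 = 226.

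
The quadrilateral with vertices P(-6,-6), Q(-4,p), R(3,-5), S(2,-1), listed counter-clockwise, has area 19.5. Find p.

The doubled signed area Σ (x_i y_{i+1} − x_{i+1} y_i) is linear in p.
With p=0 it equals -15; the coefficient of p is -9 (from the two edges through Q).
So -9·p + -15 = 2·19.5 = 39 ⇒ p = -6.

-6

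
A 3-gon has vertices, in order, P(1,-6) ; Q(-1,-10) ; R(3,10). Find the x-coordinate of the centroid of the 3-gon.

1

Apply the surveyor's formula. First the cross-terms c_i = x_i·y_{i+1} − x_{i+1}·y_i:
  -16, 20, -28  ⇒  2A = -24, A = -12.
Then Σ (x_i + x_{i+1})·c_i = -72, so x̄ = -72 / (6·(-12)) = 1.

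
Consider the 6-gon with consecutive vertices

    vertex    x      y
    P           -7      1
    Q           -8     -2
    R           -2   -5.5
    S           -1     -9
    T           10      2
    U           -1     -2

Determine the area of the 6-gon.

Cross-terms: 22, 40, 12.5, 88, -18, -15  ⇒  Σ = 129.5
Area = |Σ|/2 = 64.75.

64.75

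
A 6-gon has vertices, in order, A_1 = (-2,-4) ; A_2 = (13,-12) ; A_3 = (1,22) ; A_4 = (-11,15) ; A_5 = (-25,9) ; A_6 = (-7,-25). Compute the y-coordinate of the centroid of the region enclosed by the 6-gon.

193/121

Apply the shoelace formula. First the cross-terms c_i = x_i·y_{i+1} − x_{i+1}·y_i:
  76, 298, 257, 276, 688, -22  ⇒  2A = 1573, A = 786.5.
Then Σ (y_i + y_{i+1})·c_i = 7527, so ȳ = 7527 / (6·786.5) = 193/121.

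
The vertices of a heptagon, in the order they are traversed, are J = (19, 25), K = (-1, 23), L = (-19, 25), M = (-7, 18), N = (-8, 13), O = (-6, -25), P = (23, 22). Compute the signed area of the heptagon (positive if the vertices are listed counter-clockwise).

Apply Gauss's area formula: 2A = Σ (x_i·y_{i+1} − x_{i+1}·y_i), indices taken mod 7.
Cross-terms: 462, 412, -167, 53, 278, 443, 157  ⇒  Σ = 1638
Signed area = Σ/2 = 819 (positive ⇒ counter-clockwise traversal).

819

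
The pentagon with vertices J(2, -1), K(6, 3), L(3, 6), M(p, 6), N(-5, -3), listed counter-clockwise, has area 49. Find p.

0

Write out the shoelace sum; only the two edges meeting at M involve p:
2·Area = [(3·6 − p·6) + (p·(-3) − (-5)·6)] + 50
       = -9·p + 98 = 98
⇒ p = 0.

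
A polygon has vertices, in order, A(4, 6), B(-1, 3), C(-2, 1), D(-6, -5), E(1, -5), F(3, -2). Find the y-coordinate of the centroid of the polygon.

-73/113

Apply the shoelace (surveyor's) formula. First the cross-terms c_i = x_i·y_{i+1} − x_{i+1}·y_i:
  18, 5, 16, 35, 13, 26  ⇒  2A = 113, A = 56.5.
Then Σ (y_i + y_{i+1})·c_i = -219, so ȳ = -219 / (6·56.5) = -73/113.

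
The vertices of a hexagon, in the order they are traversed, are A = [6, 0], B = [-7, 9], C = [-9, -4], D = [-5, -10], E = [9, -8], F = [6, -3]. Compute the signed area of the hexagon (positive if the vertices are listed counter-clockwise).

201

Apply the shoelace (surveyor's) formula: 2A = Σ (x_i·y_{i+1} − x_{i+1}·y_i), indices taken mod 6.
Σ = (54) + (109) + (70) + (130) + (21) + (18) = 402
Signed area = Σ/2 = 201 (positive ⇒ counter-clockwise traversal).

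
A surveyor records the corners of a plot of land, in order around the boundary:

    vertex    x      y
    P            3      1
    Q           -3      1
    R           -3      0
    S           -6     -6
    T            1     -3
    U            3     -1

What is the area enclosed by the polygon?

32.5

Apply the shoelace (surveyor's) formula: 2A = Σ (x_i·y_{i+1} − x_{i+1}·y_i), indices taken mod 6.
P→Q: (3)(1) − (-3)(1) = 6
Q→R: (-3)(0) − (-3)(1) = 3
R→S: (-3)(-6) − (-6)(0) = 18
S→T: (-6)(-3) − (1)(-6) = 24
T→U: (1)(-1) − (3)(-3) = 8
U→P: (3)(1) − (3)(-1) = 6
Σ = 65
Area = |Σ|/2 = 32.5.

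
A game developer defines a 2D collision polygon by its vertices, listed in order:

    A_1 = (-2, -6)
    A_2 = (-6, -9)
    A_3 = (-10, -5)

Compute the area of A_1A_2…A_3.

14

Apply the shoelace formula: 2A = Σ (x_i·y_{i+1} − x_{i+1}·y_i), indices taken mod 3.
A_1→A_2: (-2)(-9) − (-6)(-6) = -18
A_2→A_3: (-6)(-5) − (-10)(-9) = -60
A_3→A_1: (-10)(-6) − (-2)(-5) = 50
Σ = -28
Area = |Σ|/2 = 14.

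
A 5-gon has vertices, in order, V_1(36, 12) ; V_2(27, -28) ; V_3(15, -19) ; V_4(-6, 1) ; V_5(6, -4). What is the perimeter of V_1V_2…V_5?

132

|V_1V_2| = √((-9)² + (-40)²) = √1681 = 41
|V_2V_3| = √((-12)² + (9)²) = √225 = 15
|V_3V_4| = √((-21)² + (20)²) = √841 = 29
|V_4V_5| = √((12)² + (-5)²) = √169 = 13
|V_5V_1| = √((30)² + (16)²) = √1156 = 34
Perimeter = 41 + 15 + 29 + 13 + 34 = 132.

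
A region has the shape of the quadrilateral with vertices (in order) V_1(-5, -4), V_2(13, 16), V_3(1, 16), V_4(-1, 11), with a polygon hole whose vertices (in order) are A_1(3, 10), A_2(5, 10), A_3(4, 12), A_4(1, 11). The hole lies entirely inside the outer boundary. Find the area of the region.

Outer boundary:
V_1→V_2: (-5)(16) − (13)(-4) = -28
V_2→V_3: (13)(16) − (1)(16) = 192
V_3→V_4: (1)(11) − (-1)(16) = 27
V_4→V_1: (-1)(-4) − (-5)(11) = 59
Σ = 250
Area = |Σ|/2 = 125.
Hole:
Σ = (-20) + (20) + (32) + (-23) = 9
Area = |Σ|/2 = 4.5.
Net area = 125 − 4.5 = 120.5.

120.5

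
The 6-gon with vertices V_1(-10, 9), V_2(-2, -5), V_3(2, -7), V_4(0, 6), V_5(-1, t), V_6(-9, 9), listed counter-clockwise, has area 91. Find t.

Write out the shoelace sum; only the two edges meeting at V_5 involve t:
2·Area = [(0·t − (-1)·6) + ((-1)·9 − (-9)·t)] + 113
       = 9·t + 110 = 182
⇒ t = 8.

8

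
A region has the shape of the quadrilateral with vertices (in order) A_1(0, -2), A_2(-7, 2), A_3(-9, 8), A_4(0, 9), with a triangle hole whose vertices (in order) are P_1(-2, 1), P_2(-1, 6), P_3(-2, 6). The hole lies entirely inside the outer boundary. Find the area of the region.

64

Outer boundary:
Σ = (-14) + (-38) + (-81) + (0) = -133
Area = |Σ|/2 = 66.5.
Hole:
Σ = (-11) + (6) + (10) = 5
Area = |Σ|/2 = 2.5.
Net area = 66.5 − 2.5 = 64.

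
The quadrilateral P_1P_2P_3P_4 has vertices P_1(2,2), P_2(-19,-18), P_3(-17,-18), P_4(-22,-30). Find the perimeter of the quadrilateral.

84

|P_1P_2| = √((-21)² + (-20)²) = √841 = 29
|P_2P_3| = √((2)² + (0)²) = √4 = 2
|P_3P_4| = √((-5)² + (-12)²) = √169 = 13
|P_4P_1| = √((24)² + (32)²) = √1600 = 40
Perimeter = 29 + 2 + 13 + 40 = 84.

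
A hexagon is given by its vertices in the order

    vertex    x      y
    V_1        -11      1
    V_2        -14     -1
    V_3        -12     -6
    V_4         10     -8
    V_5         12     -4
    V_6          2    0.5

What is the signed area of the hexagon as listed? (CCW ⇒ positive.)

165.25

Apply the shoelace formula: 2A = Σ (x_i·y_{i+1} − x_{i+1}·y_i), indices taken mod 6.
V_1→V_2: (-11)(-1) − (-14)(1) = 25
V_2→V_3: (-14)(-6) − (-12)(-1) = 72
V_3→V_4: (-12)(-8) − (10)(-6) = 156
V_4→V_5: (10)(-4) − (12)(-8) = 56
V_5→V_6: (12)(0.5) − (2)(-4) = 14
V_6→V_1: (2)(1) − (-11)(0.5) = 7.5
Σ = 330.5
Signed area = Σ/2 = 165.25 (positive ⇒ counter-clockwise traversal).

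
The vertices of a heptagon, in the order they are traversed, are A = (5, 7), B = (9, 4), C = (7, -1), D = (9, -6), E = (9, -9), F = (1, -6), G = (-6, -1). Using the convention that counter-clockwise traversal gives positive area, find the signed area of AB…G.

-129.5

Apply the surveyor's formula: 2A = Σ (x_i·y_{i+1} − x_{i+1}·y_i), indices taken mod 7.
Σ = (-43) + (-37) + (-33) + (-27) + (-45) + (-37) + (-37) = -259
Signed area = Σ/2 = -129.5 (negative ⇒ clockwise traversal).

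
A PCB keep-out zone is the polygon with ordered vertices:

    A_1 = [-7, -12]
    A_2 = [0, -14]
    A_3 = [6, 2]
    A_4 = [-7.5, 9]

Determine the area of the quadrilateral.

202

Apply the shoelace (surveyor's) formula: 2A = Σ (x_i·y_{i+1} − x_{i+1}·y_i), indices taken mod 4.
Σ = (98) + (84) + (69) + (153) = 404
Area = |Σ|/2 = 202.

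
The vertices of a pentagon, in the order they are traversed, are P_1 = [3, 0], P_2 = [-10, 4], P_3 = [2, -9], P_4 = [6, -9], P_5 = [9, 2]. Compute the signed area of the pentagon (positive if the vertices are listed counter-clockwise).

108.5

P_1→P_2: (3)(4) − (-10)(0) = 12
P_2→P_3: (-10)(-9) − (2)(4) = 82
P_3→P_4: (2)(-9) − (6)(-9) = 36
P_4→P_5: (6)(2) − (9)(-9) = 93
P_5→P_1: (9)(0) − (3)(2) = -6
Σ = 217
Signed area = Σ/2 = 108.5 (positive ⇒ counter-clockwise traversal).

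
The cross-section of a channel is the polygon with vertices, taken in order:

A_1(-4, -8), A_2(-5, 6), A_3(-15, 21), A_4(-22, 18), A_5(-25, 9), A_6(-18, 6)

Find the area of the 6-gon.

272.5

Cross-terms: -64, -15, 192, 252, 12, 168  ⇒  Σ = 545
Area = |Σ|/2 = 272.5.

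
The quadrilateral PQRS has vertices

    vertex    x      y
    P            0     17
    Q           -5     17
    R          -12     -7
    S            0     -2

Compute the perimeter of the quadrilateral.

|PQ| = √((-5)² + (0)²) = √25 = 5
|QR| = √((-7)² + (-24)²) = √625 = 25
|RS| = √((12)² + (5)²) = √169 = 13
|SP| = √((0)² + (19)²) = √361 = 19
Perimeter = 5 + 25 + 13 + 19 = 62.

62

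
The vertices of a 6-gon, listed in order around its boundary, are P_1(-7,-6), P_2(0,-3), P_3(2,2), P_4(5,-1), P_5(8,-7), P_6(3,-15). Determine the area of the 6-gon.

P_1→P_2: (-7)(-3) − (0)(-6) = 21
P_2→P_3: (0)(2) − (2)(-3) = 6
P_3→P_4: (2)(-1) − (5)(2) = -12
P_4→P_5: (5)(-7) − (8)(-1) = -27
P_5→P_6: (8)(-15) − (3)(-7) = -99
P_6→P_1: (3)(-6) − (-7)(-15) = -123
Σ = -234
Area = |Σ|/2 = 117.

117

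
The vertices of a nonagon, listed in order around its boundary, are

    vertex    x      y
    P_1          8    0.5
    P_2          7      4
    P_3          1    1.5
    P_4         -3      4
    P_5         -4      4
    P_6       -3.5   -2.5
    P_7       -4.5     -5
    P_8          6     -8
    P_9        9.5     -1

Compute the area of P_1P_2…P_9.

113.25

Apply the surveyor's formula: 2A = Σ (x_i·y_{i+1} − x_{i+1}·y_i), indices taken mod 9.
Cross-terms: 28.5, 6.5, 8.5, 4, 24, 6.25, 66, 70, 12.75  ⇒  Σ = 226.5
Area = |Σ|/2 = 113.25.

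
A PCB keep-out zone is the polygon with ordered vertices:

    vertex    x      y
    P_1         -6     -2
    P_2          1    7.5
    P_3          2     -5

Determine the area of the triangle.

Apply the shoelace (surveyor's) formula: 2A = Σ (x_i·y_{i+1} − x_{i+1}·y_i), indices taken mod 3.
Σ = (-43) + (-20) + (-34) = -97
Area = |Σ|/2 = 48.5.

48.5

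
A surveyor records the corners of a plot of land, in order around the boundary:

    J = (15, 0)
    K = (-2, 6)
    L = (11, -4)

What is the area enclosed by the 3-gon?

Apply Gauss's area formula: 2A = Σ (x_i·y_{i+1} − x_{i+1}·y_i), indices taken mod 3.
J→K: (15)(6) − (-2)(0) = 90
K→L: (-2)(-4) − (11)(6) = -58
L→J: (11)(0) − (15)(-4) = 60
Σ = 92
Area = |Σ|/2 = 46.

46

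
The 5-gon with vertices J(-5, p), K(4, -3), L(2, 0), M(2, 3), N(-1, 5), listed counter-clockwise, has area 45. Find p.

The doubled signed area Σ (x_i y_{i+1} − x_{i+1} y_i) is linear in p.
With p=0 it equals 65; the coefficient of p is -5 (from the two edges through J).
So -5·p + 65 = 2·45 = 90 ⇒ p = -5.

-5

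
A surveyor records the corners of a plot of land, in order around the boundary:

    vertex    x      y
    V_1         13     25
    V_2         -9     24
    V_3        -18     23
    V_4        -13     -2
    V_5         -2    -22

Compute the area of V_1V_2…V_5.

807.5

Apply the surveyor's formula: 2A = Σ (x_i·y_{i+1} − x_{i+1}·y_i), indices taken mod 5.
Σ = (537) + (225) + (335) + (282) + (236) = 1615
Area = |Σ|/2 = 807.5.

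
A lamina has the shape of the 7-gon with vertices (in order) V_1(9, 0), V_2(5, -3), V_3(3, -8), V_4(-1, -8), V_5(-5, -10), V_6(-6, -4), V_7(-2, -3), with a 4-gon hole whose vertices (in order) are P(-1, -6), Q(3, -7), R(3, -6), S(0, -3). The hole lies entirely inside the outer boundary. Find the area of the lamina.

Outer boundary:
Σ = (-27) + (-31) + (-32) + (-30) + (-40) + (10) + (27) = -123
Area = |Σ|/2 = 61.5.
Hole:
Apply the shoelace formula: 2A = Σ (x_i·y_{i+1} − x_{i+1}·y_i), indices taken mod 4.
P→Q: (-1)(-7) − (3)(-6) = 25
Q→R: (3)(-6) − (3)(-7) = 3
R→S: (3)(-3) − (0)(-6) = -9
S→P: (0)(-6) − (-1)(-3) = -3
Σ = 16
Area = |Σ|/2 = 8.
Net area = 61.5 − 8 = 53.5.

53.5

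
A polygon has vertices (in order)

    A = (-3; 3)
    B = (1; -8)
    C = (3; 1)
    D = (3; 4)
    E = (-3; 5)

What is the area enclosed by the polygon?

Apply the shoelace (surveyor's) formula: 2A = Σ (x_i·y_{i+1} − x_{i+1}·y_i), indices taken mod 5.
A→B: (-3)(-8) − (1)(3) = 21
B→C: (1)(1) − (3)(-8) = 25
C→D: (3)(4) − (3)(1) = 9
D→E: (3)(5) − (-3)(4) = 27
E→A: (-3)(3) − (-3)(5) = 6
Σ = 88
Area = |Σ|/2 = 44.

44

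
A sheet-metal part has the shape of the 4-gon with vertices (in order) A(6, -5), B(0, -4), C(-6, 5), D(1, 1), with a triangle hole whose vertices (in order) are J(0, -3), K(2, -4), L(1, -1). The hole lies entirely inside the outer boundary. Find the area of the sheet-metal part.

Outer boundary:
Apply the surveyor's formula: 2A = Σ (x_i·y_{i+1} − x_{i+1}·y_i), indices taken mod 4.
A→B: (6)(-4) − (0)(-5) = -24
B→C: (0)(5) − (-6)(-4) = -24
C→D: (-6)(1) − (1)(5) = -11
D→A: (1)(-5) − (6)(1) = -11
Σ = -70
Area = |Σ|/2 = 35.
Hole:
J→K: (0)(-4) − (2)(-3) = 6
K→L: (2)(-1) − (1)(-4) = 2
L→J: (1)(-3) − (0)(-1) = -3
Σ = 5
Area = |Σ|/2 = 2.5.
Net area = 35 − 2.5 = 32.5.

32.5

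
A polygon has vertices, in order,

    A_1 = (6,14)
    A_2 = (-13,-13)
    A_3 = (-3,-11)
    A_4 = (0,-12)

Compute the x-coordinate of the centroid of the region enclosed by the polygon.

-517/237

Apply the shoelace (surveyor's) formula. First the cross-terms c_i = x_i·y_{i+1} − x_{i+1}·y_i:
  104, 104, 36, 72  ⇒  2A = 316, A = 158.
Then Σ (x_i + x_{i+1})·c_i = -2068, so x̄ = -2068 / (6·158) = -517/237.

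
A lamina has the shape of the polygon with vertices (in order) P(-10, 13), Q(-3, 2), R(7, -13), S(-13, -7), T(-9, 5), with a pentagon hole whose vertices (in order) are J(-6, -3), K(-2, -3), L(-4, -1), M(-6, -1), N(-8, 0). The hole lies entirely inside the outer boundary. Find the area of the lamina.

Outer boundary:
P→Q: (-10)(2) − (-3)(13) = 19
Q→R: (-3)(-13) − (7)(2) = 25
R→S: (7)(-7) − (-13)(-13) = -218
S→T: (-13)(5) − (-9)(-7) = -128
T→P: (-9)(13) − (-10)(5) = -67
Σ = -369
Area = |Σ|/2 = 184.5.
Hole:
Σ = (12) + (-10) + (-2) + (-8) + (24) = 16
Area = |Σ|/2 = 8.
Net area = 184.5 − 8 = 176.5.

176.5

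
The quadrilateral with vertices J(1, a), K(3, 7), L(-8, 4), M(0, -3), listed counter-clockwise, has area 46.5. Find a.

The doubled signed area Σ (x_i y_{i+1} − x_{i+1} y_i) is linear in a.
With a=0 it equals 102; the coefficient of a is -3 (from the two edges through J).
So -3·a + 102 = 2·46.5 = 93 ⇒ a = 3.

3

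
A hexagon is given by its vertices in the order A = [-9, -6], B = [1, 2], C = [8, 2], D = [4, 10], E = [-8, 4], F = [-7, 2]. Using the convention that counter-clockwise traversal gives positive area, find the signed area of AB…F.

Σ = (-12) + (-14) + (72) + (96) + (12) + (60) = 214
Signed area = Σ/2 = 107 (positive ⇒ counter-clockwise traversal).

107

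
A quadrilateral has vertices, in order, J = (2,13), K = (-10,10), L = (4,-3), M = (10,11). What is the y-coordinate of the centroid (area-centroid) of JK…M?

1094/161

Apply the shoelace (surveyor's) formula. First the cross-terms c_i = x_i·y_{i+1} − x_{i+1}·y_i:
  150, -10, 74, 108  ⇒  2A = 322, A = 161.
Then Σ (y_i + y_{i+1})·c_i = 6564, so ȳ = 6564 / (6·161) = 1094/161.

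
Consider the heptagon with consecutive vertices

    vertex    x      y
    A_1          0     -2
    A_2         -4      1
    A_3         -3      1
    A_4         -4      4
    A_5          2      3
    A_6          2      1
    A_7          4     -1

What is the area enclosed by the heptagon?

Apply the shoelace (surveyor's) formula: 2A = Σ (x_i·y_{i+1} − x_{i+1}·y_i), indices taken mod 7.
Σ = (-8) + (-1) + (-8) + (-20) + (-4) + (-6) + (-8) = -55
Area = |Σ|/2 = 27.5.

27.5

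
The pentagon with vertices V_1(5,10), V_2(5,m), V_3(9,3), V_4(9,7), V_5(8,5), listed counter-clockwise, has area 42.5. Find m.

-10

The doubled signed area Σ (x_i y_{i+1} − x_{i+1} y_i) is linear in m.
With m=0 it equals 45; the coefficient of m is -4 (from the two edges through V_2).
So -4·m + 45 = 2·42.5 = 85 ⇒ m = -10.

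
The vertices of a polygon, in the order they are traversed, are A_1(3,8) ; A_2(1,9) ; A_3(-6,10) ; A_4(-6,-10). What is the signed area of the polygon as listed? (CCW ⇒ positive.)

A_1→A_2: (3)(9) − (1)(8) = 19
A_2→A_3: (1)(10) − (-6)(9) = 64
A_3→A_4: (-6)(-10) − (-6)(10) = 120
A_4→A_1: (-6)(8) − (3)(-10) = -18
Σ = 185
Signed area = Σ/2 = 92.5 (positive ⇒ counter-clockwise traversal).

92.5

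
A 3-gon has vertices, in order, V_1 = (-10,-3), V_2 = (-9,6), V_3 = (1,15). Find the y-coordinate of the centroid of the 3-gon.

Apply the shoelace (surveyor's) formula. First the cross-terms c_i = x_i·y_{i+1} − x_{i+1}·y_i:
  -87, -141, 147  ⇒  2A = -81, A = -40.5.
Then Σ (y_i + y_{i+1})·c_i = -1458, so ȳ = -1458 / (6·(-40.5)) = 6.

6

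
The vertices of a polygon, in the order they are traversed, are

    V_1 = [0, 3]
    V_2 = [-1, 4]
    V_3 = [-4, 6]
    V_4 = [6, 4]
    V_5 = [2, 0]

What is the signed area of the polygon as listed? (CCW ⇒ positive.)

-20.5

V_1→V_2: (0)(4) − (-1)(3) = 3
V_2→V_3: (-1)(6) − (-4)(4) = 10
V_3→V_4: (-4)(4) − (6)(6) = -52
V_4→V_5: (6)(0) − (2)(4) = -8
V_5→V_1: (2)(3) − (0)(0) = 6
Σ = -41
Signed area = Σ/2 = -20.5 (negative ⇒ clockwise traversal).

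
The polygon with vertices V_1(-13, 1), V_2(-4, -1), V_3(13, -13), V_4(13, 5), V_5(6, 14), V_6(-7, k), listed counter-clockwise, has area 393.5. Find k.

12

The doubled signed area Σ (x_i y_{i+1} − x_{i+1} y_i) is linear in k.
With k=0 it equals 559; the coefficient of k is 19 (from the two edges through V_6).
So 19·k + 559 = 2·393.5 = 787 ⇒ k = 12.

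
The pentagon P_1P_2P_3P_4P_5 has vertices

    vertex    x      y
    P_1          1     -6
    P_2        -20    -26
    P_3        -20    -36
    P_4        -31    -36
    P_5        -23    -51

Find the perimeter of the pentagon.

|P_1P_2| = √((-21)² + (-20)²) = √841 = 29
|P_2P_3| = √((0)² + (-10)²) = √100 = 10
|P_3P_4| = √((-11)² + (0)²) = √121 = 11
|P_4P_5| = √((8)² + (-15)²) = √289 = 17
|P_5P_1| = √((24)² + (45)²) = √2601 = 51
Perimeter = 29 + 10 + 11 + 17 + 51 = 118.

118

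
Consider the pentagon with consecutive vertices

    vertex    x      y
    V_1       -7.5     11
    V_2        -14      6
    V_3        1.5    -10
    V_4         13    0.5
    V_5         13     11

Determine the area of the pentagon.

366.375

Σ = (109) + (131) + (130.75) + (136.5) + (225.5) = 732.75
Area = |Σ|/2 = 366.375.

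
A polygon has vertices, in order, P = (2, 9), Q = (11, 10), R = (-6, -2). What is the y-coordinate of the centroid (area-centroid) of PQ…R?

17/3

Apply the surveyor's formula. First the cross-terms c_i = x_i·y_{i+1} − x_{i+1}·y_i:
  -79, 38, -50  ⇒  2A = -91, A = -45.5.
Then Σ (y_i + y_{i+1})·c_i = -1547, so ȳ = -1547 / (6·(-45.5)) = 17/3.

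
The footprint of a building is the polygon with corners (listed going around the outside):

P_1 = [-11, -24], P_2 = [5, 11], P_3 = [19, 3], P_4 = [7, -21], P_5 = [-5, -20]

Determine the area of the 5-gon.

480

Apply Gauss's area formula: 2A = Σ (x_i·y_{i+1} − x_{i+1}·y_i), indices taken mod 5.
Cross-terms: -1, -194, -420, -245, -100  ⇒  Σ = -960
Area = |Σ|/2 = 480.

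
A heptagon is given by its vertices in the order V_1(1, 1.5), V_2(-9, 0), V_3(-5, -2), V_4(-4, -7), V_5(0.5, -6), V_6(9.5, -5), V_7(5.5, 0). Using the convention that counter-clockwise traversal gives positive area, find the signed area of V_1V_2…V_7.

88.125

Apply the shoelace (surveyor's) formula: 2A = Σ (x_i·y_{i+1} − x_{i+1}·y_i), indices taken mod 7.
V_1→V_2: (1)(0) − (-9)(1.5) = 13.5
V_2→V_3: (-9)(-2) − (-5)(0) = 18
V_3→V_4: (-5)(-7) − (-4)(-2) = 27
V_4→V_5: (-4)(-6) − (0.5)(-7) = 27.5
V_5→V_6: (0.5)(-5) − (9.5)(-6) = 54.5
V_6→V_7: (9.5)(0) − (5.5)(-5) = 27.5
V_7→V_1: (5.5)(1.5) − (1)(0) = 8.25
Σ = 176.25
Signed area = Σ/2 = 88.125 (positive ⇒ counter-clockwise traversal).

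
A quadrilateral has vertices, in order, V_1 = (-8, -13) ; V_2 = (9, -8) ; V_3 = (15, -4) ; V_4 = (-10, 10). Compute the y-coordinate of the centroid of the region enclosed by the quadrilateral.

Apply the shoelace formula. First the cross-terms c_i = x_i·y_{i+1} − x_{i+1}·y_i:
  181, 84, 110, 210  ⇒  2A = 585, A = 292.5.
Then Σ (y_i + y_{i+1})·c_i = -4779, so ȳ = -4779 / (6·292.5) = -177/65.

-177/65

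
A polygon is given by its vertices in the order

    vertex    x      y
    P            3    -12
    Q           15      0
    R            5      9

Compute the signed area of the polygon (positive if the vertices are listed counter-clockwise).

114

Cross-terms: 180, 135, -87  ⇒  Σ = 228
Signed area = Σ/2 = 114 (positive ⇒ counter-clockwise traversal).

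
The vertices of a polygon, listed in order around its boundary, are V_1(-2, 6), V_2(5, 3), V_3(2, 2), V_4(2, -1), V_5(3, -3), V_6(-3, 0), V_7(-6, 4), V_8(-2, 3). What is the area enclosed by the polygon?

39

Apply Gauss's area formula: 2A = Σ (x_i·y_{i+1} − x_{i+1}·y_i), indices taken mod 8.
Σ = (-36) + (4) + (-6) + (-3) + (-9) + (-12) + (-10) + (-6) = -78
Area = |Σ|/2 = 39.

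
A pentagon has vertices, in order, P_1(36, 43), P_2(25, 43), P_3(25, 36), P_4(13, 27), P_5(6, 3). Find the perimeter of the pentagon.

|P_1P_2| = √((-11)² + (0)²) = √121 = 11
|P_2P_3| = √((0)² + (-7)²) = √49 = 7
|P_3P_4| = √((-12)² + (-9)²) = √225 = 15
|P_4P_5| = √((-7)² + (-24)²) = √625 = 25
|P_5P_1| = √((30)² + (40)²) = √2500 = 50
Perimeter = 11 + 7 + 15 + 25 + 50 = 108.

108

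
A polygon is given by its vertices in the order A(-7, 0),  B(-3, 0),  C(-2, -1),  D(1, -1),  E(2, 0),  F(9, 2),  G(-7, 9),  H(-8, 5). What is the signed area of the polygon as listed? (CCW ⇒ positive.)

89.5

Apply Gauss's area formula: 2A = Σ (x_i·y_{i+1} − x_{i+1}·y_i), indices taken mod 8.
A→B: (-7)(0) − (-3)(0) = 0
B→C: (-3)(-1) − (-2)(0) = 3
C→D: (-2)(-1) − (1)(-1) = 3
D→E: (1)(0) − (2)(-1) = 2
E→F: (2)(2) − (9)(0) = 4
F→G: (9)(9) − (-7)(2) = 95
G→H: (-7)(5) − (-8)(9) = 37
H→A: (-8)(0) − (-7)(5) = 35
Σ = 179
Signed area = Σ/2 = 89.5 (positive ⇒ counter-clockwise traversal).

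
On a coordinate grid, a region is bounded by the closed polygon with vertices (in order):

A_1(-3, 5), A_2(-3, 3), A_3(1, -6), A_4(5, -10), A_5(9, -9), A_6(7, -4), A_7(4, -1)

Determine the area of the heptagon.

Apply the shoelace (surveyor's) formula: 2A = Σ (x_i·y_{i+1} − x_{i+1}·y_i), indices taken mod 7.
Σ = (6) + (15) + (20) + (45) + (27) + (9) + (17) = 139
Area = |Σ|/2 = 69.5.

69.5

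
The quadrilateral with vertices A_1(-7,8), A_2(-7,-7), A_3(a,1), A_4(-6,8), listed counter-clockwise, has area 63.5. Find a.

The doubled signed area Σ (x_i y_{i+1} − x_{i+1} y_i) is linear in a.
With a=0 it equals 112; the coefficient of a is 15 (from the two edges through A_3).
So 15·a + 112 = 2·63.5 = 127 ⇒ a = 1.

1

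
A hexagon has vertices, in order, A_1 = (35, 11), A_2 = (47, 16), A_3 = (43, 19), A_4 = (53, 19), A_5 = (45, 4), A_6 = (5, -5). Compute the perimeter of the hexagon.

120

|A_1A_2| = √((12)² + (5)²) = √169 = 13
|A_2A_3| = √((-4)² + (3)²) = √25 = 5
|A_3A_4| = √((10)² + (0)²) = √100 = 10
|A_4A_5| = √((-8)² + (-15)²) = √289 = 17
|A_5A_6| = √((-40)² + (-9)²) = √1681 = 41
|A_6A_1| = √((30)² + (16)²) = √1156 = 34
Perimeter = 13 + 5 + 10 + 17 + 41 + 34 = 120.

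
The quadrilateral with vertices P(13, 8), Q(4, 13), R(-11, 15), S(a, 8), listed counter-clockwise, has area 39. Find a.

10

Write out the shoelace sum; only the two edges meeting at S involve a:
2·Area = [((-11)·8 − a·15) + (a·8 − 13·8)] + 340
       = -7·a + 148 = 78
⇒ a = 10.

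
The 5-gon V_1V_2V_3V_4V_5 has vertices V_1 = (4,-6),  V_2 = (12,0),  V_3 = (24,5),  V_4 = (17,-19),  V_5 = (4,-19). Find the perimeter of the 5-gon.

|V_1V_2| = √((8)² + (6)²) = √100 = 10
|V_2V_3| = √((12)² + (5)²) = √169 = 13
|V_3V_4| = √((-7)² + (-24)²) = √625 = 25
|V_4V_5| = √((-13)² + (0)²) = √169 = 13
|V_5V_1| = √((0)² + (13)²) = √169 = 13
Perimeter = 10 + 13 + 25 + 13 + 13 = 74.

74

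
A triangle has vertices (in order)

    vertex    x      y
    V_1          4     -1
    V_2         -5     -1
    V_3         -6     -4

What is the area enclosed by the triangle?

Σ = (-9) + (14) + (22) = 27
Area = |Σ|/2 = 13.5.

13.5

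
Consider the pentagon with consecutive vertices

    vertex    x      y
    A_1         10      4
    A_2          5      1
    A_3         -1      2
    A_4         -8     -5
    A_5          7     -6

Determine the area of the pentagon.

Cross-terms: -10, 11, 21, 83, 88  ⇒  Σ = 193
Area = |Σ|/2 = 96.5.

96.5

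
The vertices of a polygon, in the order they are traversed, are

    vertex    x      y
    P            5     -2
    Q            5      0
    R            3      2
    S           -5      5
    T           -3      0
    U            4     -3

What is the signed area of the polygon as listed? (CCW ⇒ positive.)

Apply the shoelace formula: 2A = Σ (x_i·y_{i+1} − x_{i+1}·y_i), indices taken mod 6.
Σ = (10) + (10) + (25) + (15) + (9) + (7) = 76
Signed area = Σ/2 = 38 (positive ⇒ counter-clockwise traversal).

38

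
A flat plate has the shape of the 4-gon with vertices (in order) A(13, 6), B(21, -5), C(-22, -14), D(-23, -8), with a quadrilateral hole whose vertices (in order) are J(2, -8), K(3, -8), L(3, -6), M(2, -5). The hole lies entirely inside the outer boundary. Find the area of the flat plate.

Outer boundary:
Apply the shoelace formula: 2A = Σ (x_i·y_{i+1} − x_{i+1}·y_i), indices taken mod 4.
Σ = (-191) + (-404) + (-146) + (-34) = -775
Area = |Σ|/2 = 387.5.
Hole:
Apply the shoelace formula: 2A = Σ (x_i·y_{i+1} − x_{i+1}·y_i), indices taken mod 4.
Σ = (8) + (6) + (-3) + (-6) = 5
Area = |Σ|/2 = 2.5.
Net area = 387.5 − 2.5 = 385.

385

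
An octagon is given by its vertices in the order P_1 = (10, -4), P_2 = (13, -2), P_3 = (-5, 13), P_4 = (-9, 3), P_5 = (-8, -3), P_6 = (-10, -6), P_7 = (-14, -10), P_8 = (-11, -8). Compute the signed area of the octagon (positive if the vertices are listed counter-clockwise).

252

P_1→P_2: (10)(-2) − (13)(-4) = 32
P_2→P_3: (13)(13) − (-5)(-2) = 159
P_3→P_4: (-5)(3) − (-9)(13) = 102
P_4→P_5: (-9)(-3) − (-8)(3) = 51
P_5→P_6: (-8)(-6) − (-10)(-3) = 18
P_6→P_7: (-10)(-10) − (-14)(-6) = 16
P_7→P_8: (-14)(-8) − (-11)(-10) = 2
P_8→P_1: (-11)(-4) − (10)(-8) = 124
Σ = 504
Signed area = Σ/2 = 252 (positive ⇒ counter-clockwise traversal).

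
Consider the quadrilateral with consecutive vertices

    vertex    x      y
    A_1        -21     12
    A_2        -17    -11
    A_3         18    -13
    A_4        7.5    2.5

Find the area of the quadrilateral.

569.5

Apply the shoelace formula: 2A = Σ (x_i·y_{i+1} − x_{i+1}·y_i), indices taken mod 4.
Cross-terms: 435, 419, 142.5, 142.5  ⇒  Σ = 1139
Area = |Σ|/2 = 569.5.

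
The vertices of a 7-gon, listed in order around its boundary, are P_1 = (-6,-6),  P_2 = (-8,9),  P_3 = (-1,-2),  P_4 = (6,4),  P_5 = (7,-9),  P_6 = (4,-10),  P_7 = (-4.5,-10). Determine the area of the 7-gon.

151.5

Apply the shoelace formula: 2A = Σ (x_i·y_{i+1} − x_{i+1}·y_i), indices taken mod 7.
Σ = (-102) + (25) + (8) + (-82) + (-34) + (-85) + (-33) = -303
Area = |Σ|/2 = 151.5.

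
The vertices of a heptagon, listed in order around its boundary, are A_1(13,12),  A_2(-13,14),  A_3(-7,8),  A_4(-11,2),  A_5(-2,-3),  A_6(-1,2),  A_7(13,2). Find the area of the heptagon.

Apply Gauss's area formula: 2A = Σ (x_i·y_{i+1} − x_{i+1}·y_i), indices taken mod 7.
Σ = (338) + (-6) + (74) + (37) + (-7) + (-28) + (130) = 538
Area = |Σ|/2 = 269.

269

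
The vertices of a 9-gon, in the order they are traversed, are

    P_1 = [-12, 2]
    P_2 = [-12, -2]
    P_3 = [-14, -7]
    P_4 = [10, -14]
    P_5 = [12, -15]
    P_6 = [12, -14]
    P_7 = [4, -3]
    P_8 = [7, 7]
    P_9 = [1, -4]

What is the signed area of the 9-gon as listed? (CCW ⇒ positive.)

Apply the shoelace (surveyor's) formula: 2A = Σ (x_i·y_{i+1} − x_{i+1}·y_i), indices taken mod 9.
P_1→P_2: (-12)(-2) − (-12)(2) = 48
P_2→P_3: (-12)(-7) − (-14)(-2) = 56
P_3→P_4: (-14)(-14) − (10)(-7) = 266
P_4→P_5: (10)(-15) − (12)(-14) = 18
P_5→P_6: (12)(-14) − (12)(-15) = 12
P_6→P_7: (12)(-3) − (4)(-14) = 20
P_7→P_8: (4)(7) − (7)(-3) = 49
P_8→P_9: (7)(-4) − (1)(7) = -35
P_9→P_1: (1)(2) − (-12)(-4) = -46
Σ = 388
Signed area = Σ/2 = 194 (positive ⇒ counter-clockwise traversal).

194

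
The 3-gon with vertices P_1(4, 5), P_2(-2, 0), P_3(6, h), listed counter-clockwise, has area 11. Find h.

3

The doubled signed area Σ (x_i y_{i+1} − x_{i+1} y_i) is linear in h.
With h=0 it equals 40; the coefficient of h is -6 (from the two edges through P_3).
So -6·h + 40 = 2·11 = 22 ⇒ h = 3.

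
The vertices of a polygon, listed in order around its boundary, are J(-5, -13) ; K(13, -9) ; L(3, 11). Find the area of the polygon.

200

Cross-terms: 214, 170, 16  ⇒  Σ = 400
Area = |Σ|/2 = 200.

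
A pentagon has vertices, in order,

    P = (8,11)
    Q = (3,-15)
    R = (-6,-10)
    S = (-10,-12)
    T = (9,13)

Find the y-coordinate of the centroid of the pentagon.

-681/164

Apply the shoelace (surveyor's) formula. First the cross-terms c_i = x_i·y_{i+1} − x_{i+1}·y_i:
  -153, -120, -28, -22, -5  ⇒  2A = -328, A = -164.
Then Σ (y_i + y_{i+1})·c_i = 4086, so ȳ = 4086 / (6·(-164)) = -681/164.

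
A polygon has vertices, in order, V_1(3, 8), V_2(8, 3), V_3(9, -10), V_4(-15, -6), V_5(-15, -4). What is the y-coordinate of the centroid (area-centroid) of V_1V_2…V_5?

-13/6

Apply the shoelace (surveyor's) formula. First the cross-terms c_i = x_i·y_{i+1} − x_{i+1}·y_i:
  -55, -107, -204, -30, -108  ⇒  2A = -504, A = -252.
Then Σ (y_i + y_{i+1})·c_i = 3276, so ȳ = 3276 / (6·(-252)) = -13/6.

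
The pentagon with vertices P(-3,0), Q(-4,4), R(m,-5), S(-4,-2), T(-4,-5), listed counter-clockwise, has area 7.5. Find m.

-5

The doubled signed area Σ (x_i y_{i+1} − x_{i+1} y_i) is linear in m.
With m=0 it equals -15; the coefficient of m is -6 (from the two edges through R).
So -6·m + -15 = 2·7.5 = 15 ⇒ m = -5.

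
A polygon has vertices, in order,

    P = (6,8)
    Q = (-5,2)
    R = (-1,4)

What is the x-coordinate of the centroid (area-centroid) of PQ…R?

Apply Gauss's area formula. First the cross-terms c_i = x_i·y_{i+1} − x_{i+1}·y_i:
  52, -18, -32  ⇒  2A = 2, A = 1.
Then Σ (x_i + x_{i+1})·c_i = 0, so x̄ = 0 / (6·1) = 0.

0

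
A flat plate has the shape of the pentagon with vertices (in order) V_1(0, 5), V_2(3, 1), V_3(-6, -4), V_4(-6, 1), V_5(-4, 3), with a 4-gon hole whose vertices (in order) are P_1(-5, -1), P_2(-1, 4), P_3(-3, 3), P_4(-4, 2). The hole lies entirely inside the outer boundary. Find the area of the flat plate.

38.5

Outer boundary:
Cross-terms: -15, -6, -30, -14, -20  ⇒  Σ = -85
Area = |Σ|/2 = 42.5.
Hole:
Apply the shoelace formula: 2A = Σ (x_i·y_{i+1} − x_{i+1}·y_i), indices taken mod 4.
Σ = (-21) + (9) + (6) + (14) = 8
Area = |Σ|/2 = 4.
Net area = 42.5 − 4 = 38.5.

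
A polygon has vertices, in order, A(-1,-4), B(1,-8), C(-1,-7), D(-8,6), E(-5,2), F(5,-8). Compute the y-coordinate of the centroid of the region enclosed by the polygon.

-137/49

Apply the shoelace formula. First the cross-terms c_i = x_i·y_{i+1} − x_{i+1}·y_i:
  12, -15, -62, 14, 30, -28  ⇒  2A = -49, A = -24.5.
Then Σ (y_i + y_{i+1})·c_i = 411, so ȳ = 411 / (6·(-24.5)) = -137/49.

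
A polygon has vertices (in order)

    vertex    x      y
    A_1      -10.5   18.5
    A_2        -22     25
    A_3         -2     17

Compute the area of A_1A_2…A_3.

19

Σ = (144.5) + (-324) + (141.5) = -38
Area = |Σ|/2 = 19.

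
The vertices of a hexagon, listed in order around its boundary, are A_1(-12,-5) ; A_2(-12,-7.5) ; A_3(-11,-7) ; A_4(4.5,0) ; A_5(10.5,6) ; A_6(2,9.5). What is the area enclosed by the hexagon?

140.875

Σ = (30) + (1.5) + (31.5) + (27) + (87.75) + (104) = 281.75
Area = |Σ|/2 = 140.875.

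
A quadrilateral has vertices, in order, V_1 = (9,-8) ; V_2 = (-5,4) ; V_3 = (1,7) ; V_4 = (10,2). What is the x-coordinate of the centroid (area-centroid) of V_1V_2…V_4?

Apply the shoelace formula. First the cross-terms c_i = x_i·y_{i+1} − x_{i+1}·y_i:
  -4, -39, -68, -98  ⇒  2A = -209, A = -104.5.
Then Σ (x_i + x_{i+1})·c_i = -2470, so x̄ = -2470 / (6·(-104.5)) = 130/33.

130/33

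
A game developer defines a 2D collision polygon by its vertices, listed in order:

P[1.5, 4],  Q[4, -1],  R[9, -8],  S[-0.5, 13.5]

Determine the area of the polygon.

P→Q: (1.5)(-1) − (4)(4) = -17.5
Q→R: (4)(-8) − (9)(-1) = -23
R→S: (9)(13.5) − (-0.5)(-8) = 117.5
S→P: (-0.5)(4) − (1.5)(13.5) = -22.25
Σ = 54.75
Area = |Σ|/2 = 27.375.

27.375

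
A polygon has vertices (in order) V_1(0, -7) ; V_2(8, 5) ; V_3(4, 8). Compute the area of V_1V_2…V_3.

36

Apply the shoelace (surveyor's) formula: 2A = Σ (x_i·y_{i+1} − x_{i+1}·y_i), indices taken mod 3.
Σ = (56) + (44) + (-28) = 72
Area = |Σ|/2 = 36.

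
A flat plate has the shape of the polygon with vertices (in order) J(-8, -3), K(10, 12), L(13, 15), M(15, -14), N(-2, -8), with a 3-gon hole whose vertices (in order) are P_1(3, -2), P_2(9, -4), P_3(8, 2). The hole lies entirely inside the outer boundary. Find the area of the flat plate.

Outer boundary:
Apply the surveyor's formula: 2A = Σ (x_i·y_{i+1} − x_{i+1}·y_i), indices taken mod 5.
Cross-terms: -66, -6, -407, -148, -58  ⇒  Σ = -685
Area = |Σ|/2 = 342.5.
Hole:
Apply the shoelace (surveyor's) formula: 2A = Σ (x_i·y_{i+1} − x_{i+1}·y_i), indices taken mod 3.
Σ = (6) + (50) + (-22) = 34
Area = |Σ|/2 = 17.
Net area = 342.5 − 17 = 325.5.

325.5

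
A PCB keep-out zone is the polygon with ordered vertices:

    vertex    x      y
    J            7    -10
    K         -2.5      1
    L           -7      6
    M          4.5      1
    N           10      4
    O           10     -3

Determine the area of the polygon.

100.5

Apply the shoelace (surveyor's) formula: 2A = Σ (x_i·y_{i+1} − x_{i+1}·y_i), indices taken mod 6.
Σ = (-18) + (-8) + (-34) + (8) + (-70) + (-79) = -201
Area = |Σ|/2 = 100.5.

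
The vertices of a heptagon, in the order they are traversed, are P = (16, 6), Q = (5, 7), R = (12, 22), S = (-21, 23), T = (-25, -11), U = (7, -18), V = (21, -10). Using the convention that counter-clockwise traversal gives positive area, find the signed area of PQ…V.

Apply the shoelace (surveyor's) formula: 2A = Σ (x_i·y_{i+1} − x_{i+1}·y_i), indices taken mod 7.
Σ = (82) + (26) + (738) + (806) + (527) + (308) + (286) = 2773
Signed area = Σ/2 = 1386.5 (positive ⇒ counter-clockwise traversal).

1386.5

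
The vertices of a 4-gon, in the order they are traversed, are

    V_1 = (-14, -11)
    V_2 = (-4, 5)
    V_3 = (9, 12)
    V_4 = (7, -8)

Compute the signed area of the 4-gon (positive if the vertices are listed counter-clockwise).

Apply the shoelace formula: 2A = Σ (x_i·y_{i+1} − x_{i+1}·y_i), indices taken mod 4.
Σ = (-114) + (-93) + (-156) + (-189) = -552
Signed area = Σ/2 = -276 (negative ⇒ clockwise traversal).

-276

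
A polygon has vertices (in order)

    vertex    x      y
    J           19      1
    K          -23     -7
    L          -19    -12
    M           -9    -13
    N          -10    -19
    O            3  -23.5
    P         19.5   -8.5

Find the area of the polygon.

J→K: (19)(-7) − (-23)(1) = -110
K→L: (-23)(-12) − (-19)(-7) = 143
L→M: (-19)(-13) − (-9)(-12) = 139
M→N: (-9)(-19) − (-10)(-13) = 41
N→O: (-10)(-23.5) − (3)(-19) = 292
O→P: (3)(-8.5) − (19.5)(-23.5) = 432.75
P→J: (19.5)(1) − (19)(-8.5) = 181
Σ = 1118.75
Area = |Σ|/2 = 559.375.

559.375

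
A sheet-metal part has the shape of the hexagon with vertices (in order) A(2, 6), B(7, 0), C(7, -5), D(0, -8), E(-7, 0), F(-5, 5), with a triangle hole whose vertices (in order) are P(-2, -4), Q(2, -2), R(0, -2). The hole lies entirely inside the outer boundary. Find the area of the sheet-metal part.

130

Outer boundary:
Apply the surveyor's formula: 2A = Σ (x_i·y_{i+1} − x_{i+1}·y_i), indices taken mod 6.
Σ = (-42) + (-35) + (-56) + (-56) + (-35) + (-40) = -264
Area = |Σ|/2 = 132.
Hole:
Σ = (12) + (-4) + (-4) = 4
Area = |Σ|/2 = 2.
Net area = 132 − 2 = 130.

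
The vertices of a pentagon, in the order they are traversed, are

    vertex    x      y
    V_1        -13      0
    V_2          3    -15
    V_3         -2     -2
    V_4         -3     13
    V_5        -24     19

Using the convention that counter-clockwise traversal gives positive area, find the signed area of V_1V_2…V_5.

Apply the shoelace (surveyor's) formula: 2A = Σ (x_i·y_{i+1} − x_{i+1}·y_i), indices taken mod 5.
Σ = (195) + (-36) + (-32) + (255) + (247) = 629
Signed area = Σ/2 = 314.5 (positive ⇒ counter-clockwise traversal).

314.5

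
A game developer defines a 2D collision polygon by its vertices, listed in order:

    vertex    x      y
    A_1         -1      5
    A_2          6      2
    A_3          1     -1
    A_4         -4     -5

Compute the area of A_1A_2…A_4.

Apply the surveyor's formula: 2A = Σ (x_i·y_{i+1} − x_{i+1}·y_i), indices taken mod 4.
Cross-terms: -32, -8, -9, -25  ⇒  Σ = -74
Area = |Σ|/2 = 37.

37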